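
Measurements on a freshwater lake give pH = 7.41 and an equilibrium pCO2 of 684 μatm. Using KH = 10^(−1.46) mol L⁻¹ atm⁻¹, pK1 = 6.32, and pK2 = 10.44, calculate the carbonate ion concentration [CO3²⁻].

[CO3²⁻] = 0.272 μmol/L

[CO2*] = KH · pCO2 = 10^(−1.46) × 684×10^-6 = 2.372×10^-5 mol/L
α₀ = 1/(1 + K1/[H⁺] + K1K2/[H⁺]²) = 1/(1 + 10^+1.09 + 10^-1.94) = 0.07511
DIC = [CO2*]/α₀ = 2.372×10^-5 / 0.07511 = 0.3158 mmol/L
[CO3²⁻] = α₂·DIC; α₂ = 0.0008624, so [CO3²⁻] = 0.0008624 × 0.3158 = 0.000272 mmol/L = 0.272 μmol/L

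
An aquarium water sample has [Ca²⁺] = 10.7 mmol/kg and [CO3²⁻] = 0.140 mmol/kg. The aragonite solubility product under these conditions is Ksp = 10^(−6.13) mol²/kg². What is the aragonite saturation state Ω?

Ω = 2.02

Ksp = 10^(−6.13) = 7.413×10^-7
Ω = [Ca²⁺][CO3²⁻]/Ksp = (10.7×10^-3)(0.140×10^-3) / 7.413×10^-7 = 2.02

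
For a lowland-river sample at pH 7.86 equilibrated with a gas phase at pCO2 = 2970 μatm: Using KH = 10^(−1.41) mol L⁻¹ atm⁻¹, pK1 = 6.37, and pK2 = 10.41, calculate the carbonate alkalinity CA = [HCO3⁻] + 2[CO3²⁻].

CA = 3.59 mmol/L

[CO2*] = KH · pCO2 = 10^(−1.41) × 2970×10^-6 = 1.155×10^-4 mol/L
α₀ = 1/(1 + K1/[H⁺] + K1K2/[H⁺]²) = 1/(1 + 10^+1.49 + 10^-1.06) = 0.03126
DIC = [CO2*]/α₀ = 1.155×10^-4 / 0.03126 = 3.696 mmol/L
CA = (α₁ + 2α₂)·DIC = (0.9660 + 2×0.002723) × 3.696 = 3.59 mmol/L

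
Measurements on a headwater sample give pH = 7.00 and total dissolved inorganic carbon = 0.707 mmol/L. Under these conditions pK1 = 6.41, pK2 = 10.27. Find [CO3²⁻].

[CO3²⁻] = 0.302 μmol/L

α₂ = 1 / (1 + [H⁺]/K2 + [H⁺]²/(K1K2)) = 1 / (1 + 10^+3.27 + 10^+2.68)
   = 1 / (1 + 1862.1 + 478.63) = 1/2341.7 = 0.0004270
[CO3²⁻] = α₂ × DIC = 0.0004270 × 0.707 = 0.000302 mmol/L = 0.302 μmol/L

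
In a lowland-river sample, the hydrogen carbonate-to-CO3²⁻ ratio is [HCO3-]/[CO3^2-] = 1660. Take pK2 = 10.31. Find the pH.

pH = 7.09

From K2 = [H⁺][CO3^2-]/[HCO3-]:  pH = pK2 − log₁₀([HCO3-]/[CO3^2-])
log₁₀(1660) = +3.220
pH = 10.31 − (+3.220) = 7.09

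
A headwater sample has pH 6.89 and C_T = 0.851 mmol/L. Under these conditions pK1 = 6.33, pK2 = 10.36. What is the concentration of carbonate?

α₂ = 1 / (1 + [H⁺]/K2 + [H⁺]²/(K1K2)) = 1 / (1 + 10^+3.47 + 10^+2.91)
   = 1 / (1 + 2951.2 + 812.83) = 1/3765.0 = 0.0002656
[CO3²⁻] = α₂ × DIC = 0.0002656 × 0.851 = 0.000226 mmol/L = 0.226 μmol/L

[CO3²⁻] = 0.226 μmol/L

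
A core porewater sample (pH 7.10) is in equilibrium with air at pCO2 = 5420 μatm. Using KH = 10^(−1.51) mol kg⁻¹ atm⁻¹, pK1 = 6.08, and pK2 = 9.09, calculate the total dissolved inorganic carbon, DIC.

[CO2*] = KH · pCO2 = 10^(−1.51) × 5420×10^-6 = 1.675×10^-4 mol/kg
α₀ = 1/(1 + K1/[H⁺] + K1K2/[H⁺]²) = 1/(1 + 10^+1.02 + 10^-0.97) = 0.08637
DIC = [CO2*]/α₀ = 1.675×10^-4 / 0.08637 = 1.94 mmol/kg

DIC = 1.94 mmol/kg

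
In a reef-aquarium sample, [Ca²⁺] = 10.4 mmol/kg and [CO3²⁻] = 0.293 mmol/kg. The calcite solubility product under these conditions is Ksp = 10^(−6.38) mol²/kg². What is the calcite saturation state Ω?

Ksp = 10^(−6.38) = 4.169×10^-7
Ω = [Ca²⁺][CO3²⁻]/Ksp = (10.4×10^-3)(0.293×10^-3) / 4.169×10^-7 = 7.31

Ω = 7.31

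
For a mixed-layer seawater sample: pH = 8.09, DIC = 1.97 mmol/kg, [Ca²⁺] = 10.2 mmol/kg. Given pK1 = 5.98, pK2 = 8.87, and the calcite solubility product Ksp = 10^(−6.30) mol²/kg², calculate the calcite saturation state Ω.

Ω = 5.67

α₂ = 1 / (1 + [H⁺]/K2 + [H⁺]²/(K1K2)) = 1 / (1 + 10^+0.78 + 10^-1.33)
   = 1 / (1 + 6.0256 + 0.046774) = 1/7.0724 = 0.1414
[CO3²⁻] = α₂ × DIC = 0.1414 × 1.97 = 0.2785 mmol/kg
Ksp = 10^(−6.30) = 5.012×10^-7
Ω = [Ca²⁺][CO3²⁻]/Ksp = (10.2×10^-3)(2.785×10^-4) / 5.012×10^-7 = 5.67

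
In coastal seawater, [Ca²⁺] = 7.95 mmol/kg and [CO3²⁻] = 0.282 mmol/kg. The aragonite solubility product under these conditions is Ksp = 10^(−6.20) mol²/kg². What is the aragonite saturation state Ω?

Ksp = 10^(−6.20) = 6.310×10^-7
Ω = [Ca²⁺][CO3²⁻]/Ksp = (7.95×10^-3)(0.282×10^-3) / 6.310×10^-7 = 3.55

Ω = 3.55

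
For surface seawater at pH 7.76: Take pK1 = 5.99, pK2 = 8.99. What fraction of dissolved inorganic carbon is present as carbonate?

α₂ = 1 / (1 + [H⁺]/K2 + [H⁺]²/(K1K2)) = 1 / (1 + 10^+1.23 + 10^-0.54)
   = 1 / (1 + 16.982 + 0.28840) = 1/18.271 = 0.05473

α₂ = 0.0547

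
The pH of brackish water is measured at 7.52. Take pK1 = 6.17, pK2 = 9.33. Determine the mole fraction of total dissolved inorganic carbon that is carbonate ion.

α₂ = 0.0146

α₂ = 1 / (1 + [H⁺]/K2 + [H⁺]²/(K1K2)) = 1 / (1 + 10^+1.81 + 10^+0.46)
   = 1 / (1 + 64.565 + 2.8840) = 1/68.449 = 0.01461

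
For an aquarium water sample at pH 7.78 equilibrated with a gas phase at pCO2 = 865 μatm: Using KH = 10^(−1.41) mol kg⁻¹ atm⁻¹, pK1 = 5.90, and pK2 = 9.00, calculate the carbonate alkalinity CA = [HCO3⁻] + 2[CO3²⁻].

[CO2*] = KH · pCO2 = 10^(−1.41) × 865×10^-6 = 3.365×10^-5 mol/kg
α₀ = 1/(1 + K1/[H⁺] + K1K2/[H⁺]²) = 1/(1 + 10^+1.88 + 10^+0.66) = 0.01228
DIC = [CO2*]/α₀ = 3.365×10^-5 / 0.01228 = 2.740 mmol/kg
CA = (α₁ + 2α₂)·DIC = (0.9316 + 2×0.05613) × 2.740 = 2.86 mmol/kg

CA = 2.86 mmol/kg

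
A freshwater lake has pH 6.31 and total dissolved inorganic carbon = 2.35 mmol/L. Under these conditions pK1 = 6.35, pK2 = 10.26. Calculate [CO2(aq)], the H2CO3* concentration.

α₀ = 1 / (1 + K1/[H⁺] + K1K2/[H⁺]²) = 1 / (1 + 10^-0.04 + 10^-3.99)
   = 1 / (1 + 0.91201 + 0.00010233) = 1/1.9121 = 0.5230
[CO2*] = α₀ × DIC = 0.5230 × 2.35 = 1.23 mmol/L

[CO2*] = 1.23 mmol/L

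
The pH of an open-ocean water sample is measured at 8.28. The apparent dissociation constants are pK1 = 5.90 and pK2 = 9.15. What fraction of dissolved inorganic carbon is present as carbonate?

α₂ = 1 / (1 + [H⁺]/K2 + [H⁺]²/(K1K2)) = 1 / (1 + 10^+0.87 + 10^-1.51)
   = 1 / (1 + 7.4131 + 0.030903) = 1/8.4440 = 0.1184

α₂ = 0.118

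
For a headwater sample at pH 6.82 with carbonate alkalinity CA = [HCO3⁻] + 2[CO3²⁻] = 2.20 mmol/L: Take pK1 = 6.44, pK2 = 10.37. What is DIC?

DIC = 3.12 mmol/L

CA = [HCO3⁻] + 2[CO3²⁻] = (α₁ + 2α₂)·DIC
At pH 6.82: [H⁺]/K1 = 10^-0.38 = 0.41687, K2/[H⁺] = 10^-3.55 = 0.00028184
α₁ = 1/(1 + 0.41687 + 0.00028184) = 1/1.4172 = 0.7056; α₂ = α₁·K2/[H⁺] = 0.0001989
α₁ + 2α₂ = 0.7060
DIC = CA / (α₁ + 2α₂) = 2.20 / 0.7060 = 3.12 mmol/L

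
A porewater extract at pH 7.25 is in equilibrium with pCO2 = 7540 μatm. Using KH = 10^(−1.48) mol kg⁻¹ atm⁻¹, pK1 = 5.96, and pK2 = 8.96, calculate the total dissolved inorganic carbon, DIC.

[CO2*] = KH · pCO2 = 10^(−1.48) × 7540×10^-6 = 2.497×10^-4 mol/kg
α₀ = 1/(1 + K1/[H⁺] + K1K2/[H⁺]²) = 1/(1 + 10^+1.29 + 10^-0.42) = 0.04790
DIC = [CO2*]/α₀ = 2.497×10^-4 / 0.04790 = 5.21 mmol/kg

DIC = 5.21 mmol/kg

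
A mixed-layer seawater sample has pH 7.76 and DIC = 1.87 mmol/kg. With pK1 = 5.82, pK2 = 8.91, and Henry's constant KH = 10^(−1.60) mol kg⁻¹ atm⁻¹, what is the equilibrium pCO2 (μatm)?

pCO2 = 790 μatm

α₀ = 1 / (1 + K1/[H⁺] + K1K2/[H⁺]²) = 1 / (1 + 10^+1.94 + 10^+0.79)
   = 1 / (1 + 87.096 + 6.1660) = 1/94.262 = 0.01061
[CO2*] = α₀ × DIC = 0.01061 × 1.87 = 0.01984 mmol/kg = 19.84 μmol/kg
pCO2 = [CO2*]/KH = 1.984×10^-5 / 2.512×10^-2 = 790 μatm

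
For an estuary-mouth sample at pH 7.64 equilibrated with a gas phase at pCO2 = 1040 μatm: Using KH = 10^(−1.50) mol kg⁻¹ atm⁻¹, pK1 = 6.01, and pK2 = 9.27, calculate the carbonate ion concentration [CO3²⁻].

[CO3²⁻] = 0.0329 mmol/kg

[CO2*] = KH · pCO2 = 10^(−1.50) × 1040×10^-6 = 3.289×10^-5 mol/kg
α₀ = 1/(1 + K1/[H⁺] + K1K2/[H⁺]²) = 1/(1 + 10^+1.63 + 10^+0.00) = 0.02239
DIC = [CO2*]/α₀ = 3.289×10^-5 / 0.02239 = 1.469 mmol/kg
[CO3²⁻] = α₂·DIC; α₂ = 0.02239, so [CO3²⁻] = 0.02239 × 1.469 = 0.0329 mmol/kg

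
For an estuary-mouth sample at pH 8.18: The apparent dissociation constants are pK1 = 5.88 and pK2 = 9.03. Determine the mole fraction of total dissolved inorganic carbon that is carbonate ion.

α₂ = 1 / (1 + [H⁺]/K2 + [H⁺]²/(K1K2)) = 1 / (1 + 10^+0.85 + 10^-1.45)
   = 1 / (1 + 7.0795 + 0.035481) = 1/8.1149 = 0.1232

α₂ = 0.123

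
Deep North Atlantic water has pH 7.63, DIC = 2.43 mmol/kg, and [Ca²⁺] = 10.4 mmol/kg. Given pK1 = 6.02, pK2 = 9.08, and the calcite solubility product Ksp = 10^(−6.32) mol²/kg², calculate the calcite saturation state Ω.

α₂ = 1 / (1 + [H⁺]/K2 + [H⁺]²/(K1K2)) = 1 / (1 + 10^+1.45 + 10^-0.16)
   = 1 / (1 + 28.184 + 0.69183) = 1/29.876 = 0.03347
[CO3²⁻] = α₂ × DIC = 0.03347 × 2.43 = 0.08134 mmol/kg
Ksp = 10^(−6.32) = 4.786×10^-7
Ω = [Ca²⁺][CO3²⁻]/Ksp = (10.4×10^-3)(8.134×10^-5) / 4.786×10^-7 = 1.77

Ω = 1.77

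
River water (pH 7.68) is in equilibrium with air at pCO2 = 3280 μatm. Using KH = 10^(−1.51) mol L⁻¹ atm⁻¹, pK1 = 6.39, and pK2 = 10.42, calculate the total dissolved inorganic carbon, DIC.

DIC = 2.08 mmol/L

[CO2*] = KH · pCO2 = 10^(−1.51) × 3280×10^-6 = 1.014×10^-4 mol/L
α₀ = 1/(1 + K1/[H⁺] + K1K2/[H⁺]²) = 1/(1 + 10^+1.29 + 10^-1.45) = 0.04870
DIC = [CO2*]/α₀ = 1.014×10^-4 / 0.04870 = 2.08 mmol/L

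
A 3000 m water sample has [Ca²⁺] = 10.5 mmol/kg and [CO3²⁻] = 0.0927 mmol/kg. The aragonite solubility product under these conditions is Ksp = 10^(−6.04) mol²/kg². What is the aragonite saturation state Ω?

Ksp = 10^(−6.04) = 9.120×10^-7
Ω = [Ca²⁺][CO3²⁻]/Ksp = (10.5×10^-3)(0.0927×10^-3) / 9.120×10^-7 = 1.07

Ω = 1.07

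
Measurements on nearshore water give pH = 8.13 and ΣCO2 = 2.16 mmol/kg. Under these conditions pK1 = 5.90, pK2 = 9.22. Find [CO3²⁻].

α₂ = 1 / (1 + [H⁺]/K2 + [H⁺]²/(K1K2)) = 1 / (1 + 10^+1.09 + 10^-1.14)
   = 1 / (1 + 12.303 + 0.072444) = 1/13.375 = 0.07477
[CO3²⁻] = α₂ × DIC = 0.07477 × 2.16 = 0.161 mmol/kg

[CO3²⁻] = 0.161 mmol/kg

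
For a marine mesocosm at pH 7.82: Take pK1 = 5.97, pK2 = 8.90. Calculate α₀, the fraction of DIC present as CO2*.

α₀ = 1 / (1 + K1/[H⁺] + K1K2/[H⁺]²) = 1 / (1 + 10^+1.85 + 10^+0.77)
   = 1 / (1 + 70.795 + 5.8884) = 1/77.683 = 0.01287

α₀ = 0.0129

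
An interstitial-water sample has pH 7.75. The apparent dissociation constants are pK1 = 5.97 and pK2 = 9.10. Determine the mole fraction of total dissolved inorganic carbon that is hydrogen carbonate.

α₁ = 1 / (1 + [H⁺]/K1 + K2/[H⁺]) = 1 / (1 + 10^-1.78 + 10^-1.35)
   = 1 / (1 + 0.016596 + 0.044668) = 1/1.0613 = 0.9423

α₁ = 0.942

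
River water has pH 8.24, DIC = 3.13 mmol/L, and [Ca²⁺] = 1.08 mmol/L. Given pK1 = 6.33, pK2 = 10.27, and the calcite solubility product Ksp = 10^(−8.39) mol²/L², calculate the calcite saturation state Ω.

Ω = 7.58

α₂ = 1 / (1 + [H⁺]/K2 + [H⁺]²/(K1K2)) = 1 / (1 + 10^+2.03 + 10^+0.12)
   = 1 / (1 + 107.15 + 1.3183) = 1/109.47 = 0.009135
[CO3²⁻] = α₂ × DIC = 0.009135 × 3.13 = 0.02859 mmol/L
Ksp = 10^(−8.39) = 4.074×10^-9
Ω = [Ca²⁺][CO3²⁻]/Ksp = (1.08×10^-3)(2.859×10^-5) / 4.074×10^-9 = 7.58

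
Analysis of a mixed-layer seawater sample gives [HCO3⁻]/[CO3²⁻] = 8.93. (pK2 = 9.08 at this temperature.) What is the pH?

pH = 8.13

From K2 = [H⁺][CO3²⁻]/[HCO3⁻]:  pH = pK2 − log₁₀([HCO3⁻]/[CO3²⁻])
log₁₀(8.93) = +0.951
pH = 9.08 − (+0.951) = 8.13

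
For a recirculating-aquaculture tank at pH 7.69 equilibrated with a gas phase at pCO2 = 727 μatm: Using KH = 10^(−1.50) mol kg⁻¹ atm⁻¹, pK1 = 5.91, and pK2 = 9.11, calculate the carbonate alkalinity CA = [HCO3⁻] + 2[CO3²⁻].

CA = 1.49 mmol/kg

[CO2*] = KH · pCO2 = 10^(−1.50) × 727×10^-6 = 2.299×10^-5 mol/kg
α₀ = 1/(1 + K1/[H⁺] + K1K2/[H⁺]²) = 1/(1 + 10^+1.78 + 10^+0.36) = 0.01574
DIC = [CO2*]/α₀ = 2.299×10^-5 / 0.01574 = 1.461 mmol/kg
CA = (α₁ + 2α₂)·DIC = (0.9482 + 2×0.03605) × 1.461 = 1.49 mmol/kg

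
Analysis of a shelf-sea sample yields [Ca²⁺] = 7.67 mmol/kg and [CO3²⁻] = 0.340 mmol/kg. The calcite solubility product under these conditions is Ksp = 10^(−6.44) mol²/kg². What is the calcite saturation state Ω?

Ω = 7.18

Ksp = 10^(−6.44) = 3.631×10^-7
Ω = [Ca²⁺][CO3²⁻]/Ksp = (7.67×10^-3)(0.340×10^-3) / 3.631×10^-7 = 7.18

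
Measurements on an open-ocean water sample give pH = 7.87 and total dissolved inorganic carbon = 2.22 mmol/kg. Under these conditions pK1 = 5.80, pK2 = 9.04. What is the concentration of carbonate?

α₂ = 1 / (1 + [H⁺]/K2 + [H⁺]²/(K1K2)) = 1 / (1 + 10^+1.17 + 10^-0.90)
   = 1 / (1 + 14.791 + 0.12589) = 1/15.917 = 0.06283
[CO3²⁻] = α₂ × DIC = 0.06283 × 2.22 = 0.139 mmol/kg

[CO3²⁻] = 0.139 mmol/kg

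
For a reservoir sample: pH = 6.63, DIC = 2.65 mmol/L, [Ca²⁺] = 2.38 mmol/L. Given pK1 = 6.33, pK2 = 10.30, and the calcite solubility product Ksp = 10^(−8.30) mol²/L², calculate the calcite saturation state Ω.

Ω = 0.179

α₂ = 1 / (1 + [H⁺]/K2 + [H⁺]²/(K1K2)) = 1 / (1 + 10^+3.67 + 10^+3.37)
   = 1 / (1 + 4677.4 + 2344.2) = 1/7022.6 = 0.0001424
[CO3²⁻] = α₂ × DIC = 0.0001424 × 2.65 = 0.0003774 mmol/L = 0.3774 μmol/L
Ksp = 10^(−8.30) = 5.012×10^-9
Ω = [Ca²⁺][CO3²⁻]/Ksp = (2.38×10^-3)(3.774×10^-7) / 5.012×10^-9 = 0.179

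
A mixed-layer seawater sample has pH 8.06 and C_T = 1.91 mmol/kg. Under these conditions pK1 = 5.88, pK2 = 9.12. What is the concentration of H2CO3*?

α₀ = 1 / (1 + K1/[H⁺] + K1K2/[H⁺]²) = 1 / (1 + 10^+2.18 + 10^+1.12)
   = 1 / (1 + 151.36 + 13.183) = 1/165.54 = 0.006041
[CO2*] = α₀ × DIC = 0.006041 × 1.91 = 0.0115 mmol/kg = 11.5 μmol/kg

[CO2*] = 11.5 μmol/kg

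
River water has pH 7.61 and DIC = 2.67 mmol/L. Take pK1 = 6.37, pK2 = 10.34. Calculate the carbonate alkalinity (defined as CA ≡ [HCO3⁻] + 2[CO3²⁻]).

CA = 2.53 mmol/L

CA = [HCO3⁻] + 2[CO3²⁻] = (α₁ + 2α₂)·DIC
At pH 7.61: [H⁺]/K1 = 10^-1.24 = 0.057544, K2/[H⁺] = 10^-2.73 = 0.0018621
α₁ = 1/(1 + 0.057544 + 0.0018621) = 1/1.0594 = 0.9439; α₂ = α₁·K2/[H⁺] = 0.001758
α₁ + 2α₂ = 0.9474
CA = 0.9474 × 2.67 = 2.53 mmol/L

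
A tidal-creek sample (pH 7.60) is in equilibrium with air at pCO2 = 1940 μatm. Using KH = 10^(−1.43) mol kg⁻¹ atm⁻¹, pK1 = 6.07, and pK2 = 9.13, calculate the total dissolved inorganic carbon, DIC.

DIC = 2.59 mmol/kg

[CO2*] = KH · pCO2 = 10^(−1.43) × 1940×10^-6 = 7.208×10^-5 mol/kg
α₀ = 1/(1 + K1/[H⁺] + K1K2/[H⁺]²) = 1/(1 + 10^+1.53 + 10^-0.00) = 0.02787
DIC = [CO2*]/α₀ = 7.208×10^-5 / 0.02787 = 2.59 mmol/kg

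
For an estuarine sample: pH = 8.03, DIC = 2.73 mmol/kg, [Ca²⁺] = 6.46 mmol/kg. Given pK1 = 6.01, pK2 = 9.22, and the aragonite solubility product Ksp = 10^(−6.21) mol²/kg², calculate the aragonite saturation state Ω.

Ω = 1.72

α₂ = 1 / (1 + [H⁺]/K2 + [H⁺]²/(K1K2)) = 1 / (1 + 10^+1.19 + 10^-0.83)
   = 1 / (1 + 15.488 + 0.14791) = 1/16.636 = 0.06011
[CO3²⁻] = α₂ × DIC = 0.06011 × 2.73 = 0.1641 mmol/kg
Ksp = 10^(−6.21) = 6.166×10^-7
Ω = [Ca²⁺][CO3²⁻]/Ksp = (6.46×10^-3)(1.641×10^-4) / 6.166×10^-7 = 1.72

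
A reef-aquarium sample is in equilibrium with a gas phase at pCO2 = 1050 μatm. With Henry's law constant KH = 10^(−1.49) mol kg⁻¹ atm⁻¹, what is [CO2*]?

[CO2*] = 34.0 μmol/kg

KH = 10^(−1.49) = 3.236×10^-2 mol kg⁻¹ atm⁻¹
[CO2*] = KH · pCO2 = 3.236×10^-2 × 1050×10^-6 atm = 3.40×10^-5 mol/kg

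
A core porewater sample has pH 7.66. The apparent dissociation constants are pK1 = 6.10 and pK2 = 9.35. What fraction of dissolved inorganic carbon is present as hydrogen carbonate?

α₁ = 0.954

α₁ = 1 / (1 + [H⁺]/K1 + K2/[H⁺]) = 1 / (1 + 10^-1.56 + 10^-1.69)
   = 1 / (1 + 0.027542 + 0.020417) = 1/1.0480 = 0.9542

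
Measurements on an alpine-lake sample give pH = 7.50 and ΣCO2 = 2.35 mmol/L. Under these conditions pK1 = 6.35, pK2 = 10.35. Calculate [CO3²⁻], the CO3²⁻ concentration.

[CO3²⁻] = 3.10 μmol/L

α₂ = 1 / (1 + [H⁺]/K2 + [H⁺]²/(K1K2)) = 1 / (1 + 10^+2.85 + 10^+1.70)
   = 1 / (1 + 707.95 + 50.119) = 1/759.06 = 0.001317
[CO3²⁻] = α₂ × DIC = 0.001317 × 2.35 = 0.00310 mmol/L = 3.10 μmol/L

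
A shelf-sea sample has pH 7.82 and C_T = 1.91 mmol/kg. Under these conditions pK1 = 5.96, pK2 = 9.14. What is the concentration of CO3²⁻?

α₂ = 1 / (1 + [H⁺]/K2 + [H⁺]²/(K1K2)) = 1 / (1 + 10^+1.32 + 10^-0.54)
   = 1 / (1 + 20.893 + 0.28840) = 1/22.181 = 0.04508
[CO3²⁻] = α₂ × DIC = 0.04508 × 1.91 = 0.0861 mmol/kg

[CO3²⁻] = 0.0861 mmol/kg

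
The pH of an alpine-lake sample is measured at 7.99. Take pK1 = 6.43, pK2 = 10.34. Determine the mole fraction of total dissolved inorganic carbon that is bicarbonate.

α₁ = 0.969

α₁ = 1 / (1 + [H⁺]/K1 + K2/[H⁺]) = 1 / (1 + 10^-1.56 + 10^-2.35)
   = 1 / (1 + 0.027542 + 0.0044668) = 1/1.0320 = 0.9690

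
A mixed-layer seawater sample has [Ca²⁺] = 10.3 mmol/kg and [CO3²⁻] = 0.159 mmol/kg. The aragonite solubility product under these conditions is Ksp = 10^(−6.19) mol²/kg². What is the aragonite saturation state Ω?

Ksp = 10^(−6.19) = 6.457×10^-7
Ω = [Ca²⁺][CO3²⁻]/Ksp = (10.3×10^-3)(0.159×10^-3) / 6.457×10^-7 = 2.54

Ω = 2.54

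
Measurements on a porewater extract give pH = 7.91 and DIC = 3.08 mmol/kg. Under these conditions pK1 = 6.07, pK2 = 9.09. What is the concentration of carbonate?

α₂ = 1 / (1 + [H⁺]/K2 + [H⁺]²/(K1K2)) = 1 / (1 + 10^+1.18 + 10^-0.66)
   = 1 / (1 + 15.136 + 0.21878) = 1/16.354 = 0.06115
[CO3²⁻] = α₂ × DIC = 0.06115 × 3.08 = 0.188 mmol/kg

[CO3²⁻] = 0.188 mmol/kg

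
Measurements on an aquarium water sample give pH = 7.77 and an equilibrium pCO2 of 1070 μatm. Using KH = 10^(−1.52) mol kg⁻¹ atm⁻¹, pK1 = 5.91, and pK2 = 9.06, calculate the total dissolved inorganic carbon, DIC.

[CO2*] = KH · pCO2 = 10^(−1.52) × 1070×10^-6 = 3.231×10^-5 mol/kg
α₀ = 1/(1 + K1/[H⁺] + K1K2/[H⁺]²) = 1/(1 + 10^+1.86 + 10^+0.57) = 0.01296
DIC = [CO2*]/α₀ = 3.231×10^-5 / 0.01296 = 2.49 mmol/kg

DIC = 2.49 mmol/kg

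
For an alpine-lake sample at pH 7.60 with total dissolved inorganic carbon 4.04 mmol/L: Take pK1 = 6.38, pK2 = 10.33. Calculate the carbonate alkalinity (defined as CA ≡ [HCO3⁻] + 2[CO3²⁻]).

CA = 3.82 mmol/L

CA = [HCO3⁻] + 2[CO3²⁻] = (α₁ + 2α₂)·DIC
At pH 7.60: [H⁺]/K1 = 10^-1.22 = 0.060256, K2/[H⁺] = 10^-2.73 = 0.0018621
α₁ = 1/(1 + 0.060256 + 0.0018621) = 1/1.0621 = 0.9415; α₂ = α₁·K2/[H⁺] = 0.001753
α₁ + 2α₂ = 0.9450
CA = 0.9450 × 4.04 = 3.82 mmol/L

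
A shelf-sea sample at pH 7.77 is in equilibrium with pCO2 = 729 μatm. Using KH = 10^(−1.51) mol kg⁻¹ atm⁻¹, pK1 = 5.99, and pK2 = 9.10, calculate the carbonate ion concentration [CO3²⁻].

[CO2*] = KH · pCO2 = 10^(−1.51) × 729×10^-6 = 2.253×10^-5 mol/kg
α₀ = 1/(1 + K1/[H⁺] + K1K2/[H⁺]²) = 1/(1 + 10^+1.78 + 10^+0.45) = 0.01561
DIC = [CO2*]/α₀ = 2.253×10^-5 / 0.01561 = 1.443 mmol/kg
[CO3²⁻] = α₂·DIC; α₂ = 0.04399, so [CO3²⁻] = 0.04399 × 1.443 = 0.0635 mmol/kg

[CO3²⁻] = 0.0635 mmol/kg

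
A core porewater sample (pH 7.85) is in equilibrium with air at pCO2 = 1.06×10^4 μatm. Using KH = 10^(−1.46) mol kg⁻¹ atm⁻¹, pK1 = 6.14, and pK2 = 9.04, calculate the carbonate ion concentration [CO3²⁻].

[CO3²⁻] = 1.22 mmol/kg

[CO2*] = KH · pCO2 = 10^(−1.46) × 1.06×10^4×10^-6 = 3.675×10^-4 mol/kg
α₀ = 1/(1 + K1/[H⁺] + K1K2/[H⁺]²) = 1/(1 + 10^+1.71 + 10^+0.52) = 0.01799
DIC = [CO2*]/α₀ = 3.675×10^-4 / 0.01799 = 20.43 mmol/kg
[CO3²⁻] = α₂·DIC; α₂ = 0.05956, so [CO3²⁻] = 0.05956 × 20.43 = 1.22 mmol/kg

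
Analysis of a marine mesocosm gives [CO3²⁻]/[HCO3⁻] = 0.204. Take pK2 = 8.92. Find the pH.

pH = 8.23

From K2 = [H⁺][CO3²⁻]/[HCO3⁻]:  pH = pK2 + log₁₀([CO3²⁻]/[HCO3⁻])
log₁₀(0.204) = -0.690
pH = 8.92 + (-0.690) = 8.23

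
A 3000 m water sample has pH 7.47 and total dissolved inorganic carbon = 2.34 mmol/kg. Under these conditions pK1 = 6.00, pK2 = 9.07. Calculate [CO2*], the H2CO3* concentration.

α₀ = 1 / (1 + K1/[H⁺] + K1K2/[H⁺]²) = 1 / (1 + 10^+1.47 + 10^-0.13)
   = 1 / (1 + 29.512 + 0.74131) = 1/31.253 = 0.03200
[CO2*] = α₀ × DIC = 0.03200 × 2.34 = 0.0749 mmol/kg

[CO2*] = 0.0749 mmol/kg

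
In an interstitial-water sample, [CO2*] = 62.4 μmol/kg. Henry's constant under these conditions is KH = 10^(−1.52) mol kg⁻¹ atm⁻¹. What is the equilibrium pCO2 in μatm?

pCO2 = 2070 μatm

KH = 10^(−1.52) = 3.020×10^-2 mol kg⁻¹ atm⁻¹
pCO2 = [CO2*]/KH = 62.4×10^-6 / 3.020×10^-2 = 2.07×10^-3 atm = 2070 μatm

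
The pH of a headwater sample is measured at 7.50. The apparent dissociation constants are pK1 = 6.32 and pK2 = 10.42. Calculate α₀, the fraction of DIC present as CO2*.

α₀ = 1 / (1 + K1/[H⁺] + K1K2/[H⁺]²) = 1 / (1 + 10^+1.18 + 10^-1.74)
   = 1 / (1 + 15.136 + 0.018197) = 1/16.154 = 0.06190

α₀ = 0.0619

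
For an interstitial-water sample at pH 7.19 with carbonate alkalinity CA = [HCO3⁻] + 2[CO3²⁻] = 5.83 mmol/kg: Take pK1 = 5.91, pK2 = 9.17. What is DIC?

CA = [HCO3⁻] + 2[CO3²⁻] = (α₁ + 2α₂)·DIC
At pH 7.19: [H⁺]/K1 = 10^-1.28 = 0.052481, K2/[H⁺] = 10^-1.98 = 0.010471
α₁ = 1/(1 + 0.052481 + 0.010471) = 1/1.0630 = 0.9408; α₂ = α₁·K2/[H⁺] = 0.009851
α₁ + 2α₂ = 0.9605
DIC = CA / (α₁ + 2α₂) = 5.83 / 0.9605 = 6.07 mmol/kg

DIC = 6.07 mmol/kg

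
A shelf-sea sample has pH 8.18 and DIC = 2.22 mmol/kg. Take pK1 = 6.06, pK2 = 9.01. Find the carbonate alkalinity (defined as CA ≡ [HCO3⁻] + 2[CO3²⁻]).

CA = 2.49 mmol/kg

CA = [HCO3⁻] + 2[CO3²⁻] = (α₁ + 2α₂)·DIC
At pH 8.18: [H⁺]/K1 = 10^-2.12 = 0.0075858, K2/[H⁺] = 10^-0.83 = 0.14791
α₁ = 1/(1 + 0.0075858 + 0.14791) = 1/1.1555 = 0.8654; α₂ = α₁·K2/[H⁺] = 0.1280
α₁ + 2α₂ = 1.1214
CA = 1.1214 × 2.22 = 2.49 mmol/kg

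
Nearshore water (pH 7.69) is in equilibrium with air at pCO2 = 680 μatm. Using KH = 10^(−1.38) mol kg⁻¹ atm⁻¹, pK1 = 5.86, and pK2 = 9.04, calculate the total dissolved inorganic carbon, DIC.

DIC = 2.03 mmol/kg

[CO2*] = KH · pCO2 = 10^(−1.38) × 680×10^-6 = 2.835×10^-5 mol/kg
α₀ = 1/(1 + K1/[H⁺] + K1K2/[H⁺]²) = 1/(1 + 10^+1.83 + 10^+0.48) = 0.01396
DIC = [CO2*]/α₀ = 2.835×10^-5 / 0.01396 = 2.03 mmol/kg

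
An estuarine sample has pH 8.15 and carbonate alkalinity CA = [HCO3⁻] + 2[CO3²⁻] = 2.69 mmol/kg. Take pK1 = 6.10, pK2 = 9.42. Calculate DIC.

CA = [HCO3⁻] + 2[CO3²⁻] = (α₁ + 2α₂)·DIC
At pH 8.15: [H⁺]/K1 = 10^-2.05 = 0.0089125, K2/[H⁺] = 10^-1.27 = 0.053703
α₁ = 1/(1 + 0.0089125 + 0.053703) = 1/1.0626 = 0.9411; α₂ = α₁·K2/[H⁺] = 0.05054
α₁ + 2α₂ = 1.0422
DIC = CA / (α₁ + 2α₂) = 2.69 / 1.0422 = 2.58 mmol/kg

DIC = 2.58 mmol/kg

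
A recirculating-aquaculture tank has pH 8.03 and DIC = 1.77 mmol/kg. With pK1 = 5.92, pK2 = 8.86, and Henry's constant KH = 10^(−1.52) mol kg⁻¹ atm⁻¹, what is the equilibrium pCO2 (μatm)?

α₀ = 1 / (1 + K1/[H⁺] + K1K2/[H⁺]²) = 1 / (1 + 10^+2.11 + 10^+1.28)
   = 1 / (1 + 128.82 + 19.055) = 1/148.88 = 0.006717
[CO2*] = α₀ × DIC = 0.006717 × 1.77 = 0.01189 mmol/kg = 11.89 μmol/kg
pCO2 = [CO2*]/KH = 1.189×10^-5 / 3.020×10^-2 = 394 μatm

pCO2 = 394 μatm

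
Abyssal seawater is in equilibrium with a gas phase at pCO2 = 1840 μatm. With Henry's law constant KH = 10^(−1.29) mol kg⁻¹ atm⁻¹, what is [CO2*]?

KH = 10^(−1.29) = 5.129×10^-2 mol kg⁻¹ atm⁻¹
[CO2*] = KH · pCO2 = 5.129×10^-2 × 1840×10^-6 atm = 9.44×10^-5 mol/kg

[CO2*] = 94.4 μmol/kg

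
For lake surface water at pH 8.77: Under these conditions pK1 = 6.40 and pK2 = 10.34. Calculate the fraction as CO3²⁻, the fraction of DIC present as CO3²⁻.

α₂ = 1 / (1 + [H⁺]/K2 + [H⁺]²/(K1K2)) = 1 / (1 + 10^+1.57 + 10^-0.80)
   = 1 / (1 + 37.154 + 0.15849) = 1/38.312 = 0.02610

α₂ = 0.0261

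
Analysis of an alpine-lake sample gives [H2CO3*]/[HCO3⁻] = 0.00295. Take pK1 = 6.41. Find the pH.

From K1 = [H⁺][HCO3⁻]/[H2CO3*]:  pH = pK1 − log₁₀([H2CO3*]/[HCO3⁻])
log₁₀(0.00295) = -2.530
pH = 6.41 − (-2.530) = 8.94

pH = 8.94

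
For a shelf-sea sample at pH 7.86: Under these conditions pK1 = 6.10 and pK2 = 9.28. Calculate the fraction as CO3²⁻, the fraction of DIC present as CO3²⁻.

α₂ = 0.0360

α₂ = 1 / (1 + [H⁺]/K2 + [H⁺]²/(K1K2)) = 1 / (1 + 10^+1.42 + 10^-0.34)
   = 1 / (1 + 26.303 + 0.45709) = 1/27.760 = 0.03602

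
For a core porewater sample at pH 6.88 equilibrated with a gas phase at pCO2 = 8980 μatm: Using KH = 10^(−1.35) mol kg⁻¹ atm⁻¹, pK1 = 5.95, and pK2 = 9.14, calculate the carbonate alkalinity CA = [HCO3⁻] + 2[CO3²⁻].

CA = 3.45 mmol/kg

[CO2*] = KH · pCO2 = 10^(−1.35) × 8980×10^-6 = 4.011×10^-4 mol/kg
α₀ = 1/(1 + K1/[H⁺] + K1K2/[H⁺]²) = 1/(1 + 10^+0.93 + 10^-1.33) = 0.1046
DIC = [CO2*]/α₀ = 4.011×10^-4 / 0.1046 = 3.834 mmol/kg
CA = (α₁ + 2α₂)·DIC = (0.8905 + 2×0.004894) × 3.834 = 3.45 mmol/kg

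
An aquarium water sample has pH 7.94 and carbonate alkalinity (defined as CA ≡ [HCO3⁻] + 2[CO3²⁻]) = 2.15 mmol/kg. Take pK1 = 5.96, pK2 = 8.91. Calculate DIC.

DIC = 1.98 mmol/kg

CA = [HCO3⁻] + 2[CO3²⁻] = (α₁ + 2α₂)·DIC
At pH 7.94: [H⁺]/K1 = 10^-1.98 = 0.010471, K2/[H⁺] = 10^-0.97 = 0.10715
α₁ = 1/(1 + 0.010471 + 0.10715) = 1/1.1176 = 0.8948; α₂ = α₁·K2/[H⁺] = 0.09587
α₁ + 2α₂ = 1.0865
DIC = CA / (α₁ + 2α₂) = 2.15 / 1.0865 = 1.98 mmol/kg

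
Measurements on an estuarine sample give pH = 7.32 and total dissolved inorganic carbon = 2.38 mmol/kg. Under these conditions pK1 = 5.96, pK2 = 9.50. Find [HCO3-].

[HCO3⁻] = 2.27 mmol/kg

α₁ = 1 / (1 + [H⁺]/K1 + K2/[H⁺]) = 1 / (1 + 10^-1.36 + 10^-2.18)
   = 1 / (1 + 0.043652 + 0.0066069) = 1/1.0503 = 0.9521
[HCO3⁻] = α₁ × DIC = 0.9521 × 2.38 = 2.27 mmol/kg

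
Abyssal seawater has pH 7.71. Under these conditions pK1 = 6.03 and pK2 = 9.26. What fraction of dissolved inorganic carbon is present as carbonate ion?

α₂ = 0.0269

α₂ = 1 / (1 + [H⁺]/K2 + [H⁺]²/(K1K2)) = 1 / (1 + 10^+1.55 + 10^-0.13)
   = 1 / (1 + 35.481 + 0.74131) = 1/37.223 = 0.02687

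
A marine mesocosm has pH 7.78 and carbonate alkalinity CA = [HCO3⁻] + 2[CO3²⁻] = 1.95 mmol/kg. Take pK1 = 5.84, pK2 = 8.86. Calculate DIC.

CA = [HCO3⁻] + 2[CO3²⁻] = (α₁ + 2α₂)·DIC
At pH 7.78: [H⁺]/K1 = 10^-1.94 = 0.011482, K2/[H⁺] = 10^-1.08 = 0.083176
α₁ = 1/(1 + 0.011482 + 0.083176) = 1/1.0947 = 0.9135; α₂ = α₁·K2/[H⁺] = 0.07598
α₁ + 2α₂ = 1.0655
DIC = CA / (α₁ + 2α₂) = 1.95 / 1.0655 = 1.83 mmol/kg

DIC = 1.83 mmol/kg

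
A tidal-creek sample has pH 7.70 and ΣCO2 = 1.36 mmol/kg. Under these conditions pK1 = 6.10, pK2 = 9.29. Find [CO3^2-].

[CO3²⁻] = 0.0333 mmol/kg

α₂ = 1 / (1 + [H⁺]/K2 + [H⁺]²/(K1K2)) = 1 / (1 + 10^+1.59 + 10^-0.01)
   = 1 / (1 + 38.905 + 0.97724) = 1/40.882 = 0.02446
[CO3²⁻] = α₂ × DIC = 0.02446 × 1.36 = 0.0333 mmol/kg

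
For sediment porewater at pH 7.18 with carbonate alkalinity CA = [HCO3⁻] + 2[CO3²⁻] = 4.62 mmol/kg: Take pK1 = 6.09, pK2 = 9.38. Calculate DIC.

CA = [HCO3⁻] + 2[CO3²⁻] = (α₁ + 2α₂)·DIC
At pH 7.18: [H⁺]/K1 = 10^-1.09 = 0.081283, K2/[H⁺] = 10^-2.20 = 0.0063096
α₁ = 1/(1 + 0.081283 + 0.0063096) = 1/1.0876 = 0.9195; α₂ = α₁·K2/[H⁺] = 0.005801
α₁ + 2α₂ = 0.9311
DIC = CA / (α₁ + 2α₂) = 4.62 / 0.9311 = 4.96 mmol/kg

DIC = 4.96 mmol/kg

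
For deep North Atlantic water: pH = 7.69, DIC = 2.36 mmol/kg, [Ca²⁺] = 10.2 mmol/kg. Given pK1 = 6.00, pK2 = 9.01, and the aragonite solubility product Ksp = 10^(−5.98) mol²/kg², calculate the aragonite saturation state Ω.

Ω = 1.03

α₂ = 1 / (1 + [H⁺]/K2 + [H⁺]²/(K1K2)) = 1 / (1 + 10^+1.32 + 10^-0.37)
   = 1 / (1 + 20.893 + 0.42658) = 1/22.320 = 0.04480
[CO3²⁻] = α₂ × DIC = 0.04480 × 2.36 = 0.1057 mmol/kg
Ksp = 10^(−5.98) = 1.047×10^-6
Ω = [Ca²⁺][CO3²⁻]/Ksp = (10.2×10^-3)(1.057×10^-4) / 1.047×10^-6 = 1.03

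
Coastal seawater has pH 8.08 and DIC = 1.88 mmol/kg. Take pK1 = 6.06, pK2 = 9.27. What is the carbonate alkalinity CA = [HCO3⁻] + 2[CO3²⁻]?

CA = [HCO3⁻] + 2[CO3²⁻] = (α₁ + 2α₂)·DIC
At pH 8.08: [H⁺]/K1 = 10^-2.02 = 0.0095499, K2/[H⁺] = 10^-1.19 = 0.064565
α₁ = 1/(1 + 0.0095499 + 0.064565) = 1/1.0741 = 0.9310; α₂ = α₁·K2/[H⁺] = 0.06011
α₁ + 2α₂ = 1.0512
CA = 1.0512 × 1.88 = 1.98 mmol/kg

CA = 1.98 mmol/kg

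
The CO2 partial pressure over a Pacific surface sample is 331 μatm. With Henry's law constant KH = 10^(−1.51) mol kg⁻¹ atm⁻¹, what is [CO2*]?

KH = 10^(−1.51) = 3.090×10^-2 mol kg⁻¹ atm⁻¹
[CO2*] = KH · pCO2 = 3.090×10^-2 × 331×10^-6 atm = 1.02×10^-5 mol/kg

[CO2*] = 10.2 μmol/kg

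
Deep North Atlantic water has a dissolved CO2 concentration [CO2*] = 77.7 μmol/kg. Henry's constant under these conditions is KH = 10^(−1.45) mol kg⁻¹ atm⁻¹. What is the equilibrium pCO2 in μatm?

KH = 10^(−1.45) = 3.548×10^-2 mol kg⁻¹ atm⁻¹
pCO2 = [CO2*]/KH = 77.7×10^-6 / 3.548×10^-2 = 2.19×10^-3 atm = 2190 μatm

pCO2 = 2190 μatm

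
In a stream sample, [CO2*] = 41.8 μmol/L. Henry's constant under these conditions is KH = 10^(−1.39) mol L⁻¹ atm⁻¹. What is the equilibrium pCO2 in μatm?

KH = 10^(−1.39) = 4.074×10^-2 mol L⁻¹ atm⁻¹
pCO2 = [CO2*]/KH = 41.8×10^-6 / 4.074×10^-2 = 1.03×10^-3 atm = 1030 μatm

pCO2 = 1030 μatm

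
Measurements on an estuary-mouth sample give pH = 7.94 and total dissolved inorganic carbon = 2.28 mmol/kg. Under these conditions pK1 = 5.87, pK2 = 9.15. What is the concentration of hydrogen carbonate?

[HCO3⁻] = 2.13 mmol/kg

α₁ = 1 / (1 + [H⁺]/K1 + K2/[H⁺]) = 1 / (1 + 10^-2.07 + 10^-1.21)
   = 1 / (1 + 0.0085114 + 0.061660) = 1/1.0702 = 0.9344
[HCO3⁻] = α₁ × DIC = 0.9344 × 2.28 = 2.13 mmol/kg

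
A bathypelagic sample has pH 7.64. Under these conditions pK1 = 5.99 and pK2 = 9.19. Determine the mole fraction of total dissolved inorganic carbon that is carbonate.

α₂ = 1 / (1 + [H⁺]/K2 + [H⁺]²/(K1K2)) = 1 / (1 + 10^+1.55 + 10^-0.10)
   = 1 / (1 + 35.481 + 0.79433) = 1/37.276 = 0.02683

α₂ = 0.0268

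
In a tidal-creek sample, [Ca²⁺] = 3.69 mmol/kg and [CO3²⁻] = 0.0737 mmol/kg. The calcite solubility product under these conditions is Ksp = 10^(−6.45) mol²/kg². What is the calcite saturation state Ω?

Ω = 0.766

Ksp = 10^(−6.45) = 3.548×10^-7
Ω = [Ca²⁺][CO3²⁻]/Ksp = (3.69×10^-3)(0.0737×10^-3) / 3.548×10^-7 = 0.766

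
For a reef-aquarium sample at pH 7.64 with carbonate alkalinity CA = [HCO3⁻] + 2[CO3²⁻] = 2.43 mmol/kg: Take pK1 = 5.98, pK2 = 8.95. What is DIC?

DIC = 2.37 mmol/kg

CA = [HCO3⁻] + 2[CO3²⁻] = (α₁ + 2α₂)·DIC
At pH 7.64: [H⁺]/K1 = 10^-1.66 = 0.021878, K2/[H⁺] = 10^-1.31 = 0.048978
α₁ = 1/(1 + 0.021878 + 0.048978) = 1/1.0709 = 0.9338; α₂ = α₁·K2/[H⁺] = 0.04574
α₁ + 2α₂ = 1.0253
DIC = CA / (α₁ + 2α₂) = 2.43 / 1.0253 = 2.37 mmol/kg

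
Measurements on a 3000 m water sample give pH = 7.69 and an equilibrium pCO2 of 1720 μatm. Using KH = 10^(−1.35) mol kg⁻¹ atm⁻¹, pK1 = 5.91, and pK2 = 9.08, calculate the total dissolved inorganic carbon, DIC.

DIC = 4.89 mmol/kg

[CO2*] = KH · pCO2 = 10^(−1.35) × 1720×10^-6 = 7.683×10^-5 mol/kg
α₀ = 1/(1 + K1/[H⁺] + K1K2/[H⁺]²) = 1/(1 + 10^+1.78 + 10^+0.39) = 0.01570
DIC = [CO2*]/α₀ = 7.683×10^-5 / 0.01570 = 4.89 mmol/kg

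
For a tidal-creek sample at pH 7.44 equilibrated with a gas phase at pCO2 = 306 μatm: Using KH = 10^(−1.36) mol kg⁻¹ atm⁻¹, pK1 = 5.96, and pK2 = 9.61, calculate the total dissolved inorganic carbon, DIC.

DIC = 0.419 mmol/kg

[CO2*] = KH · pCO2 = 10^(−1.36) × 306×10^-6 = 1.336×10^-5 mol/kg
α₀ = 1/(1 + K1/[H⁺] + K1K2/[H⁺]²) = 1/(1 + 10^+1.48 + 10^-0.69) = 0.03184
DIC = [CO2*]/α₀ = 1.336×10^-5 / 0.03184 = 0.419 mmol/kg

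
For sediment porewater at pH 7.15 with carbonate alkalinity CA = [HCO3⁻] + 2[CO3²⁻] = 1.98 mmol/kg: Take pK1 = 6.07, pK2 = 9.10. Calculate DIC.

DIC = 2.12 mmol/kg

CA = [HCO3⁻] + 2[CO3²⁻] = (α₁ + 2α₂)·DIC
At pH 7.15: [H⁺]/K1 = 10^-1.08 = 0.083176, K2/[H⁺] = 10^-1.95 = 0.011220
α₁ = 1/(1 + 0.083176 + 0.011220) = 1/1.0944 = 0.9137; α₂ = α₁·K2/[H⁺] = 0.01025
α₁ + 2α₂ = 0.9343
DIC = CA / (α₁ + 2α₂) = 1.98 / 0.9343 = 2.12 mmol/kg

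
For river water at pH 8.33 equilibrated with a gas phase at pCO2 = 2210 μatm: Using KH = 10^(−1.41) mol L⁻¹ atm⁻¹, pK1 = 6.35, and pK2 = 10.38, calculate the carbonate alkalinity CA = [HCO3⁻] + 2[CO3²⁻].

[CO2*] = KH · pCO2 = 10^(−1.41) × 2210×10^-6 = 8.598×10^-5 mol/L
α₀ = 1/(1 + K1/[H⁺] + K1K2/[H⁺]²) = 1/(1 + 10^+1.98 + 10^-0.07) = 0.01027
DIC = [CO2*]/α₀ = 8.598×10^-5 / 0.01027 = 8.370 mmol/L
CA = (α₁ + 2α₂)·DIC = (0.9810 + 2×0.008743) × 8.370 = 8.36 mmol/L

CA = 8.36 mmol/L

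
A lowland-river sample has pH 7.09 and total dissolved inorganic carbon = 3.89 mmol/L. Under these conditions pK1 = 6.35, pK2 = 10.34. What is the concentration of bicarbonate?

α₁ = 1 / (1 + [H⁺]/K1 + K2/[H⁺]) = 1 / (1 + 10^-0.74 + 10^-3.25)
   = 1 / (1 + 0.18197 + 0.00056234) = 1/1.1825 = 0.8456
[HCO3⁻] = α₁ × DIC = 0.8456 × 3.89 = 3.29 mmol/L

[HCO3⁻] = 3.29 mmol/L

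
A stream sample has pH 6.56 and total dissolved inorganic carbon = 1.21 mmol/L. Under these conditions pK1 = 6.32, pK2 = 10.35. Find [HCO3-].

α₁ = 1 / (1 + [H⁺]/K1 + K2/[H⁺]) = 1 / (1 + 10^-0.24 + 10^-3.79)
   = 1 / (1 + 0.57544 + 0.00016218) = 1/1.5756 = 0.6347
[HCO3⁻] = α₁ × DIC = 0.6347 × 1.21 = 0.768 mmol/L

[HCO3⁻] = 0.768 mmol/L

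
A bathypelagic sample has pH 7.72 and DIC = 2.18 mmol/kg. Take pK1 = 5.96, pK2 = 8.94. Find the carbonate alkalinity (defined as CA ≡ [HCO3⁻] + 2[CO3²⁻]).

CA = 2.27 mmol/kg

CA = [HCO3⁻] + 2[CO3²⁻] = (α₁ + 2α₂)·DIC
At pH 7.72: [H⁺]/K1 = 10^-1.76 = 0.017378, K2/[H⁺] = 10^-1.22 = 0.060256
α₁ = 1/(1 + 0.017378 + 0.060256) = 1/1.0776 = 0.9280; α₂ = α₁·K2/[H⁺] = 0.05592
α₁ + 2α₂ = 1.0398
CA = 1.0398 × 2.18 = 2.27 mmol/kg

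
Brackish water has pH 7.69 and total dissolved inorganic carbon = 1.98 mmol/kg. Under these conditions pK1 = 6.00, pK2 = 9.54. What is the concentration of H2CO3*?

[CO2*] = 0.0391 mmol/kg

α₀ = 1 / (1 + K1/[H⁺] + K1K2/[H⁺]²) = 1 / (1 + 10^+1.69 + 10^-0.16)
   = 1 / (1 + 48.978 + 0.69183) = 1/50.670 = 0.01974
[CO2*] = α₀ × DIC = 0.01974 × 1.98 = 0.0391 mmol/kg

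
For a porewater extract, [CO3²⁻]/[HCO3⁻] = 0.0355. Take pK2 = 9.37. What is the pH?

From K2 = [H⁺][CO3²⁻]/[HCO3⁻]:  pH = pK2 + log₁₀([CO3²⁻]/[HCO3⁻])
log₁₀(0.0355) = -1.450
pH = 9.37 + (-1.450) = 7.92

pH = 7.92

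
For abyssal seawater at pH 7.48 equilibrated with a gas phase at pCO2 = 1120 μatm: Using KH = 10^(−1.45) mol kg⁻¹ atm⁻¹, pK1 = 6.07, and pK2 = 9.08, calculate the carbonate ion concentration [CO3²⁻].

[CO3²⁻] = 0.0257 mmol/kg

[CO2*] = KH · pCO2 = 10^(−1.45) × 1120×10^-6 = 3.974×10^-5 mol/kg
α₀ = 1/(1 + K1/[H⁺] + K1K2/[H⁺]²) = 1/(1 + 10^+1.41 + 10^-0.19) = 0.03656
DIC = [CO2*]/α₀ = 3.974×10^-5 / 0.03656 = 1.087 mmol/kg
[CO3²⁻] = α₂·DIC; α₂ = 0.02361, so [CO3²⁻] = 0.02361 × 1.087 = 0.0257 mmol/kg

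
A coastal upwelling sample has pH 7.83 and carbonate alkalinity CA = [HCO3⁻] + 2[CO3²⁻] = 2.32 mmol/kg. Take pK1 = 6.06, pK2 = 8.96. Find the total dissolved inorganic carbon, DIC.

CA = [HCO3⁻] + 2[CO3²⁻] = (α₁ + 2α₂)·DIC
At pH 7.83: [H⁺]/K1 = 10^-1.77 = 0.016982, K2/[H⁺] = 10^-1.13 = 0.074131
α₁ = 1/(1 + 0.016982 + 0.074131) = 1/1.0911 = 0.9165; α₂ = α₁·K2/[H⁺] = 0.06794
α₁ + 2α₂ = 1.0524
DIC = CA / (α₁ + 2α₂) = 2.32 / 1.0524 = 2.20 mmol/kg

DIC = 2.20 mmol/kg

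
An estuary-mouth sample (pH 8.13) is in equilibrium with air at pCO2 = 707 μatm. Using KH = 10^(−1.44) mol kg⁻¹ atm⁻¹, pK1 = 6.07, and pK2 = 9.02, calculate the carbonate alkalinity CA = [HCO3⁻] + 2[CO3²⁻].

[CO2*] = KH · pCO2 = 10^(−1.44) × 707×10^-6 = 2.567×10^-5 mol/kg
α₀ = 1/(1 + K1/[H⁺] + K1K2/[H⁺]²) = 1/(1 + 10^+2.06 + 10^+1.17) = 0.007657
DIC = [CO2*]/α₀ = 2.567×10^-5 / 0.007657 = 3.353 mmol/kg
CA = (α₁ + 2α₂)·DIC = (0.8791 + 2×0.1132) × 3.353 = 3.71 mmol/kg

CA = 3.71 mmol/kg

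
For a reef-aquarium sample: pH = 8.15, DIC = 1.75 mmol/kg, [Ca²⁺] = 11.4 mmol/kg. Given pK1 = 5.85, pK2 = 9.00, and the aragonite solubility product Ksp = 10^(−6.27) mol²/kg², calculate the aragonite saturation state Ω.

α₂ = 1 / (1 + [H⁺]/K2 + [H⁺]²/(K1K2)) = 1 / (1 + 10^+0.85 + 10^-1.45)
   = 1 / (1 + 7.0795 + 0.035481) = 1/8.1149 = 0.1232
[CO3²⁻] = α₂ × DIC = 0.1232 × 1.75 = 0.2157 mmol/kg
Ksp = 10^(−6.27) = 5.370×10^-7
Ω = [Ca²⁺][CO3²⁻]/Ksp = (11.4×10^-3)(2.157×10^-4) / 5.370×10^-7 = 4.58

Ω = 4.58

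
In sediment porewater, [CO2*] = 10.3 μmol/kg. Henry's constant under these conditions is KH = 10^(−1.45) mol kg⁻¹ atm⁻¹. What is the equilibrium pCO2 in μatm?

KH = 10^(−1.45) = 3.548×10^-2 mol kg⁻¹ atm⁻¹
pCO2 = [CO2*]/KH = 10.3×10^-6 / 3.548×10^-2 = 2.90×10^-4 atm = 290 μatm

pCO2 = 290 μatm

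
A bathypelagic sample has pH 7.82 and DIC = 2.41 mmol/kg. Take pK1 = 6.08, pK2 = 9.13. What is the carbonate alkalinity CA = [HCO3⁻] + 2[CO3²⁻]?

CA = [HCO3⁻] + 2[CO3²⁻] = (α₁ + 2α₂)·DIC
At pH 7.82: [H⁺]/K1 = 10^-1.74 = 0.018197, K2/[H⁺] = 10^-1.31 = 0.048978
α₁ = 1/(1 + 0.018197 + 0.048978) = 1/1.0672 = 0.9371; α₂ = α₁·K2/[H⁺] = 0.04589
α₁ + 2α₂ = 1.0288
CA = 1.0288 × 2.41 = 2.48 mmol/kg

CA = 2.48 mmol/kg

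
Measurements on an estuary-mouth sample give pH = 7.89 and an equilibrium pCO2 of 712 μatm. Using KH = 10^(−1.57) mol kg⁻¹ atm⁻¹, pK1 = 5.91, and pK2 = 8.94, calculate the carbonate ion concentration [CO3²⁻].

[CO3²⁻] = 0.163 mmol/kg

[CO2*] = KH · pCO2 = 10^(−1.57) × 712×10^-6 = 1.916×10^-5 mol/kg
α₀ = 1/(1 + K1/[H⁺] + K1K2/[H⁺]²) = 1/(1 + 10^+1.98 + 10^+0.93) = 0.009523
DIC = [CO2*]/α₀ = 1.916×10^-5 / 0.009523 = 2.012 mmol/kg
[CO3²⁻] = α₂·DIC; α₂ = 0.08105, so [CO3²⁻] = 0.08105 × 2.012 = 0.163 mmol/kg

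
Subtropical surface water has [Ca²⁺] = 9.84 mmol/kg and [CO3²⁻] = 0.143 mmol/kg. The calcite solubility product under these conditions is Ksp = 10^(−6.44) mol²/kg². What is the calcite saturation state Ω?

Ω = 3.88

Ksp = 10^(−6.44) = 3.631×10^-7
Ω = [Ca²⁺][CO3²⁻]/Ksp = (9.84×10^-3)(0.143×10^-3) / 3.631×10^-7 = 3.88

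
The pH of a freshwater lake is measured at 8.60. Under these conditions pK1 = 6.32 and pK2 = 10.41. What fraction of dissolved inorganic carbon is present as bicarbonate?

α₁ = 1 / (1 + [H⁺]/K1 + K2/[H⁺]) = 1 / (1 + 10^-2.28 + 10^-1.81)
   = 1 / (1 + 0.0052481 + 0.015488) = 1/1.0207 = 0.9797

α₁ = 0.980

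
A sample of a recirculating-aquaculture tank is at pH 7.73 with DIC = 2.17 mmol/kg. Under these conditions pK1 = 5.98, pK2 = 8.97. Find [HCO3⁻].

[HCO3⁻] = 2.02 mmol/kg

α₁ = 1 / (1 + [H⁺]/K1 + K2/[H⁺]) = 1 / (1 + 10^-1.75 + 10^-1.24)
   = 1 / (1 + 0.017783 + 0.057544) = 1/1.0753 = 0.9299
[HCO3⁻] = α₁ × DIC = 0.9299 × 2.17 = 2.02 mmol/kg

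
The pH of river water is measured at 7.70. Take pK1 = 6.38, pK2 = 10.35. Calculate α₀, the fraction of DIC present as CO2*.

α₀ = 0.0456

α₀ = 1 / (1 + K1/[H⁺] + K1K2/[H⁺]²) = 1 / (1 + 10^+1.32 + 10^-1.33)
   = 1 / (1 + 20.893 + 0.046774) = 1/21.940 = 0.04558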